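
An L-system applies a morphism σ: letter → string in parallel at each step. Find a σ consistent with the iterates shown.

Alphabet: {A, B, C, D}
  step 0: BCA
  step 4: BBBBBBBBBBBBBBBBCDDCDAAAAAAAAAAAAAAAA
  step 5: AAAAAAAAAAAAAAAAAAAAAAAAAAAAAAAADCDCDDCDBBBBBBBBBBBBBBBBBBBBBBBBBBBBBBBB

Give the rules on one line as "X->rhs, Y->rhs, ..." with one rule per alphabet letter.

A->BB, B->AA, C->D, D->CD

  step 4 ⇒ step 5: BBBBBBBBBBBBBBBBCDDCDAAAAAAAAAAAAAAAA ⇒ AA·AA·AA·AA·AA·AA·AA·AA·AA·AA·AA·AA·AA·AA·AA·AA·D·CD·CD·D·CD·BB·BB·BB·BB·BB·BB·BB·BB·BB·BB·BB·BB·BB·BB·BB·BB
    A ↦ BB
    B ↦ AA
    C ↦ D
    D ↦ CD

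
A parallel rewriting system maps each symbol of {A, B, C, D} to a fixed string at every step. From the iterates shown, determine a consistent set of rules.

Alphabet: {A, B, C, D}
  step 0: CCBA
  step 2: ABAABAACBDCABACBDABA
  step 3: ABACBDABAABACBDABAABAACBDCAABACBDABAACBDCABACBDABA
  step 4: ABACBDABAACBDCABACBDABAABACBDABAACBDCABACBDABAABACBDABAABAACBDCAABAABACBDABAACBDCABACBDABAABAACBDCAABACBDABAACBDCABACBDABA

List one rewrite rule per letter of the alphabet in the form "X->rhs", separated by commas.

  step 3 ⇒ step 4: ABACBDABAABACBDABAABAACBDCAABACBDABAACBDCABACBDABA ⇒ ABA·CBD·ABA·A·CBD·C·ABA·CBD·ABA·ABA·CBD·ABA·A·CBD·C·ABA·CBD·ABA·ABA·CBD·ABA·ABA·A·CBD·C·A·ABA·ABA·CBD·ABA·A·CBD·C·ABA·CBD·ABA·ABA·A·CBD·C·A·ABA·CBD·ABA·A·CBD·C·ABA·CBD·ABA
    A ↦ ABA
    B ↦ CBD
    C ↦ A
    D ↦ C

A->ABA, B->CBD, C->A, D->C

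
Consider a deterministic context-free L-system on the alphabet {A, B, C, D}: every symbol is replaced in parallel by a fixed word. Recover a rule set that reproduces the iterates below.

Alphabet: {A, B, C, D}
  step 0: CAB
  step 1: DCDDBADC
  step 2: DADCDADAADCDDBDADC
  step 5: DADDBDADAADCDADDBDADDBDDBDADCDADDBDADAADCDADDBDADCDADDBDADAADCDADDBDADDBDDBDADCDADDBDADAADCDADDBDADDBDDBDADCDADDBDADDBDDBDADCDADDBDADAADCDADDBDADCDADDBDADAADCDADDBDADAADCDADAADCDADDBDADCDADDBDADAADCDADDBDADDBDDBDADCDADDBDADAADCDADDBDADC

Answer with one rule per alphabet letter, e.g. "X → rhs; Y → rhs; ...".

  step 1 ⇒ step 2: DCDDBADC ⇒ DA·DC·DA·DA·ADC·DDB·DA·DC
    A ↦ DDB
    B ↦ ADC
    C ↦ DC
    D ↦ DA

A->DDB, B->ADC, C->DC, D->DA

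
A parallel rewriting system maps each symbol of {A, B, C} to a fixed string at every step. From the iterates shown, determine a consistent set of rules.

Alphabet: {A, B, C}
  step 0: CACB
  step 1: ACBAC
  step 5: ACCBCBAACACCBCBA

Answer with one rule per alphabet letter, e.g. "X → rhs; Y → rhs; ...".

  step 0 ⇒ step 1: CACB ⇒ A·CB·A·C
    A ↦ CB
    B ↦ C
    C ↦ A

A->CB, B->C, C->A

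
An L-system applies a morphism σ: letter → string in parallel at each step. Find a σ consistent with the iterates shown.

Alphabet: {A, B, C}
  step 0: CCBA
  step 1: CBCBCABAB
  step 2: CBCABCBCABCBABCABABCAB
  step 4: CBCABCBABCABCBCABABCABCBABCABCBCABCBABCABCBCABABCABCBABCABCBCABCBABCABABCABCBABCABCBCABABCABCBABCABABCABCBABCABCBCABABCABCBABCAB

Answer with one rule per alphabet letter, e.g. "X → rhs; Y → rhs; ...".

  step 1 ⇒ step 2: CBCBCABAB ⇒ CB·CAB·CB·CAB·CB·AB·CAB·AB·CAB
    A ↦ AB
    B ↦ CAB
    C ↦ CB

A->AB, B->CAB, C->CB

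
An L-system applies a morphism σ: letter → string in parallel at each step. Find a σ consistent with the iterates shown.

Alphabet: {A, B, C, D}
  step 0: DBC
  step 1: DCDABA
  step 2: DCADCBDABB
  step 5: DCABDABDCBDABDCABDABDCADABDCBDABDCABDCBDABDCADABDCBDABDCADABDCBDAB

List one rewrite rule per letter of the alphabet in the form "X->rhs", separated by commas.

  step 1 ⇒ step 2: DCDABA ⇒ DC·A·DC·B·DAB·B
    A ↦ B
    B ↦ DAB
    C ↦ A
    D ↦ DC

A->B, B->DAB, C->A, D->DC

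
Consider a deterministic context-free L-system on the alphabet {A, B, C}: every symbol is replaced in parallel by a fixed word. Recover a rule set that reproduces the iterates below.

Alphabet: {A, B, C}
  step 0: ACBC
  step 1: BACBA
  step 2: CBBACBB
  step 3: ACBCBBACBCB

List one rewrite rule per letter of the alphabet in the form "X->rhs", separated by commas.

  step 2 ⇒ step 3: CBBACBB ⇒ A·CB·CB·B·A·CB·CB
    A ↦ B
    B ↦ CB
    C ↦ A

A->B, B->CB, C->A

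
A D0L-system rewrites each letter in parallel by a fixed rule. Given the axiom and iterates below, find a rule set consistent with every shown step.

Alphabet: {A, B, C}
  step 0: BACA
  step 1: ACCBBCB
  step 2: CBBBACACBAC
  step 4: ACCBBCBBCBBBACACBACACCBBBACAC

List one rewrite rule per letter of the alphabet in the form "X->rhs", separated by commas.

A->CB, B->AC, C->B

  step 1 ⇒ step 2: ACCBBCB ⇒ CB·B·B·AC·AC·B·AC
    A ↦ CB
    B ↦ AC
    C ↦ B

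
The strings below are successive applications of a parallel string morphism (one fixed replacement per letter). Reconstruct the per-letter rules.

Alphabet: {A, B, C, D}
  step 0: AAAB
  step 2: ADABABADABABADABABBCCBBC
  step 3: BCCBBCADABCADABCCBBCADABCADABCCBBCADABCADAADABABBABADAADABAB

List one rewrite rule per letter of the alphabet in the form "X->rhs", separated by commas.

  step 2 ⇒ step 3: ADABABADABABADABABBCCBBC ⇒ BC·CB·BC·ADA·BC·ADA·BC·CB·BC·ADA·BC·ADA·BC·CB·BC·ADA·BC·ADA·ADA·BAB·BAB·ADA·ADA·BAB
    A ↦ BC
    B ↦ ADA
    C ↦ BAB
    D ↦ CB

A->BC, B->ADA, C->BAB, D->CB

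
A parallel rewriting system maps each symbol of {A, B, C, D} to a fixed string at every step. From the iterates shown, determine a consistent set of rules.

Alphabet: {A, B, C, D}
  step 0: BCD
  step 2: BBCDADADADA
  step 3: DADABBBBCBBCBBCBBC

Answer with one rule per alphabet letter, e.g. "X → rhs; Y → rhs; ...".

  step 2 ⇒ step 3: BBCDADADADA ⇒ DA·DA·BB·BB·C·BB·C·BB·C·BB·C
    A ↦ C
    B ↦ DA
    C ↦ BB
    D ↦ BB

A->C, B->DA, C->BB, D->BB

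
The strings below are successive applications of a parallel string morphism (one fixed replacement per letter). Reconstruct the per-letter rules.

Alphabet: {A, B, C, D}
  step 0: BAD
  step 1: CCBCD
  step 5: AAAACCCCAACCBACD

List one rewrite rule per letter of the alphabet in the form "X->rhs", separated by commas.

A->B, B->CC, C->A, D->CD

  step 0 ⇒ step 1: BAD ⇒ CC·B·CD
    A ↦ B
    B ↦ CC
    D ↦ CD
    C ↦ A  (constrained at step 1)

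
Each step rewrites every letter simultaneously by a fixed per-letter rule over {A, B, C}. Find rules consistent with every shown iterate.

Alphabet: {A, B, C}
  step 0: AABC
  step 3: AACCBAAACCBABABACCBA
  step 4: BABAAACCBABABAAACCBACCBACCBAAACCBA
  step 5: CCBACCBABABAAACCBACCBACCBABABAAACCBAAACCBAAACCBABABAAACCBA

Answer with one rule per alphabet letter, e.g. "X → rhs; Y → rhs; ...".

  step 4 ⇒ step 5: BABAAACCBABABAAACCBACCBACCBAAACCBA ⇒ CC·BA·CC·BA·BA·BA·A·A·CC·BA·CC·BA·CC·BA·BA·BA·A·A·CC·BA·A·A·CC·BA·A·A·CC·BA·BA·BA·A·A·CC·BA
    A ↦ BA
    B ↦ CC
    C ↦ A

A->BA, B->CC, C->A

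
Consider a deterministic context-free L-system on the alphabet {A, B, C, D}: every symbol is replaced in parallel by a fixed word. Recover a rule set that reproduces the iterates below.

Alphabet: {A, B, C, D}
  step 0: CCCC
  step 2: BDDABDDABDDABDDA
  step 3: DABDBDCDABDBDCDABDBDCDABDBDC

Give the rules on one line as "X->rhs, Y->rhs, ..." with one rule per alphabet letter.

  step 2 ⇒ step 3: BDDABDDABDDABDDA ⇒ DA·BD·BD·C·DA·BD·BD·C·DA·BD·BD·C·DA·BD·BD·C
    A ↦ C
    B ↦ DA
    D ↦ BD
    C ↦ DB  (constrained at step 0)

A->C, B->DA, C->DB, D->BD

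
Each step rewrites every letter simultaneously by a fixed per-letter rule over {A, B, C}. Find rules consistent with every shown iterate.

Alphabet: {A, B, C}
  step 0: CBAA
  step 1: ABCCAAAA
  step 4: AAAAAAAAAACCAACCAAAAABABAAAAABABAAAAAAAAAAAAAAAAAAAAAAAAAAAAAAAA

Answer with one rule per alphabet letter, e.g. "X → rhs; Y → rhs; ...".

  step 0 ⇒ step 1: CBAA ⇒ AB·CC·AA·AA
    A ↦ AA
    B ↦ CC
    C ↦ AB

A->AA, B->CC, C->AB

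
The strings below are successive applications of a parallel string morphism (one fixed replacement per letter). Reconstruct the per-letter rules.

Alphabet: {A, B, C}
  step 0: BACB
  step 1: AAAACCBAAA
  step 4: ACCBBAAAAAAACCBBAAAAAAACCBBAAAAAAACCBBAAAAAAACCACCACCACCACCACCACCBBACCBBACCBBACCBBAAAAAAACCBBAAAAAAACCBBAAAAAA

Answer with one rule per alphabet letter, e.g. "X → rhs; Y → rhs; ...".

A->ACC, B->AAA, C->B

  step 0 ⇒ step 1: BACB ⇒ AAA·ACC·B·AAA
    A ↦ ACC
    B ↦ AAA
    C ↦ B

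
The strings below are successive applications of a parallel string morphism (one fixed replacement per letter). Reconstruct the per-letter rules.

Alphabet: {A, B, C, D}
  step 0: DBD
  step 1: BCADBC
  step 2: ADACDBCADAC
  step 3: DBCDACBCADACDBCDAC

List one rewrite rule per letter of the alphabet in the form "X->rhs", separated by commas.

  step 2 ⇒ step 3: ADACDBCADAC ⇒ D·BC·D·AC·BC·AD·AC·D·BC·D·AC
    A ↦ D
    B ↦ AD
    C ↦ AC
    D ↦ BC

A->D, B->AD, C->AC, D->BC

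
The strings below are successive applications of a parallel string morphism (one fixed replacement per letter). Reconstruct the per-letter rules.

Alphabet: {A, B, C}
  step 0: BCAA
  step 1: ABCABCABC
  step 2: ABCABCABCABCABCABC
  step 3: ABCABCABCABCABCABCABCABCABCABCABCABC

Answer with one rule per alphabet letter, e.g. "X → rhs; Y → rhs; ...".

A->ABC, B->A, C->BC

  step 2 ⇒ step 3: ABCABCABCABCABCABC ⇒ ABC·A·BC·ABC·A·BC·ABC·A·BC·ABC·A·BC·ABC·A·BC·ABC·A·BC
    A ↦ ABC
    B ↦ A
    C ↦ BC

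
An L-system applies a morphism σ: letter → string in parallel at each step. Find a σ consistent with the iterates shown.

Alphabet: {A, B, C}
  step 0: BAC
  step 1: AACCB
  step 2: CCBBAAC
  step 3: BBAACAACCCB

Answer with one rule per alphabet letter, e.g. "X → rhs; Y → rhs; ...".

A->C, B->AAC, C->B

  step 2 ⇒ step 3: CCBBAAC ⇒ B·B·AAC·AAC·C·C·B
    A ↦ C
    B ↦ AAC
    C ↦ B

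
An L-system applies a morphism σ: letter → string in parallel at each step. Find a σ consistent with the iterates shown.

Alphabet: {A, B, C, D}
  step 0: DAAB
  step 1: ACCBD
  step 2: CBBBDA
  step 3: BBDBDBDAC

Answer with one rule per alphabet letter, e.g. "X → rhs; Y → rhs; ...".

A->C, B->BD, C->B, D->A

  step 2 ⇒ step 3: CBBBDA ⇒ B·BD·BD·BD·A·C
    A ↦ C
    B ↦ BD
    C ↦ B
    D ↦ A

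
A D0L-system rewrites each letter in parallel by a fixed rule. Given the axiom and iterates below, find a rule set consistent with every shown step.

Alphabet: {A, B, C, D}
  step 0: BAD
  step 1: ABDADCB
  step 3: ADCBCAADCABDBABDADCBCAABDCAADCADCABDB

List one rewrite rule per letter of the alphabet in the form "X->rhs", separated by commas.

  step 0 ⇒ step 1: BAD ⇒ ABD·ADC·B
    A ↦ ADC
    B ↦ ABD
    D ↦ B
    C ↦ CA  (constrained at step 1)

A->ADC, B->ABD, C->CA, D->B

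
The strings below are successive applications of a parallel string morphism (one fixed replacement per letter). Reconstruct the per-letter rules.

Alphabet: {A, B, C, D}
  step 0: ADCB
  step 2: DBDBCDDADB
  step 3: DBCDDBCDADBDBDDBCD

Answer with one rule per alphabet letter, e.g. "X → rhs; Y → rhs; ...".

A->D, B->CD, C->A, D->DB

  step 2 ⇒ step 3: DBDBCDDADB ⇒ DB·CD·DB·CD·A·DB·DB·D·DB·CD
    A ↦ D
    B ↦ CD
    C ↦ A
    D ↦ DB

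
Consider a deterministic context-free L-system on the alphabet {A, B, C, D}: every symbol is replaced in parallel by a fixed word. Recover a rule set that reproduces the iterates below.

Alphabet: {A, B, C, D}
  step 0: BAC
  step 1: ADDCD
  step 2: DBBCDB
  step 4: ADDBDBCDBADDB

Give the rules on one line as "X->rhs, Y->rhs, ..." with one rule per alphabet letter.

A->D, B->AD, C->CD, D->B

  step 1 ⇒ step 2: ADDCD ⇒ D·B·B·CD·B
    A ↦ D
    C ↦ CD
    D ↦ B
  step 0 ⇒ step 1: BAC ⇒ AD·D·CD
    B ↦ AD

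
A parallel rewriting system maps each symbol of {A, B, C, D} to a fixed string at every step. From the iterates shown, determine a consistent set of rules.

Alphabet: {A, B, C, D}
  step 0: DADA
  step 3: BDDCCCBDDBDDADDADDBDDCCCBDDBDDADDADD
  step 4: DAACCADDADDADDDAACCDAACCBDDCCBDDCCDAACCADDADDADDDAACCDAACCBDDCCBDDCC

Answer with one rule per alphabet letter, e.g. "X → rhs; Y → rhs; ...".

A->BDD, B->DAA, C->ADD, D->C

  step 3 ⇒ step 4: BDDCCCBDDBDDADDADDBDDCCCBDDBDDADDADD ⇒ DAA·C·C·ADD·ADD·ADD·DAA·C·C·DAA·C·C·BDD·C·C·BDD·C·C·DAA·C·C·ADD·ADD·ADD·DAA·C·C·DAA·C·C·BDD·C·C·BDD·C·C
    A ↦ BDD
    B ↦ DAA
    C ↦ ADD
    D ↦ C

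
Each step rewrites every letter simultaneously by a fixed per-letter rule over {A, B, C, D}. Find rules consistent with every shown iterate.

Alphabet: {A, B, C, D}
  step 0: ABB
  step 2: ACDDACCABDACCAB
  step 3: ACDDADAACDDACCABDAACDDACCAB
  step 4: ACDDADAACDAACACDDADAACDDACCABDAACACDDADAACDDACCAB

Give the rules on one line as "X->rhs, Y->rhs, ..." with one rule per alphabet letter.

  step 3 ⇒ step 4: ACDDADAACDDACCABDAACDDACCAB ⇒ AC·D·DA·DA·AC·DA·AC·AC·D·DA·DA·AC·D·D·AC·CAB·DA·AC·AC·D·DA·DA·AC·D·D·AC·CAB
    A ↦ AC
    B ↦ CAB
    C ↦ D
    D ↦ DA

A->AC, B->CAB, C->D, D->DA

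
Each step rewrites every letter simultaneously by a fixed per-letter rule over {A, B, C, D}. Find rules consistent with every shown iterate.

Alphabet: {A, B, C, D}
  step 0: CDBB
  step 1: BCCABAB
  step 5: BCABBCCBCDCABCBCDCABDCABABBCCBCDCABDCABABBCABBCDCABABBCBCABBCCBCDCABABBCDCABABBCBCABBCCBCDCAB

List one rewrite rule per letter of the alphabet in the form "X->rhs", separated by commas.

A->DC, B->AB, C->BC, D->C

  step 0 ⇒ step 1: CDBB ⇒ BC·C·AB·AB
    B ↦ AB
    C ↦ BC
    D ↦ C
    A ↦ DC  (constrained at step 1)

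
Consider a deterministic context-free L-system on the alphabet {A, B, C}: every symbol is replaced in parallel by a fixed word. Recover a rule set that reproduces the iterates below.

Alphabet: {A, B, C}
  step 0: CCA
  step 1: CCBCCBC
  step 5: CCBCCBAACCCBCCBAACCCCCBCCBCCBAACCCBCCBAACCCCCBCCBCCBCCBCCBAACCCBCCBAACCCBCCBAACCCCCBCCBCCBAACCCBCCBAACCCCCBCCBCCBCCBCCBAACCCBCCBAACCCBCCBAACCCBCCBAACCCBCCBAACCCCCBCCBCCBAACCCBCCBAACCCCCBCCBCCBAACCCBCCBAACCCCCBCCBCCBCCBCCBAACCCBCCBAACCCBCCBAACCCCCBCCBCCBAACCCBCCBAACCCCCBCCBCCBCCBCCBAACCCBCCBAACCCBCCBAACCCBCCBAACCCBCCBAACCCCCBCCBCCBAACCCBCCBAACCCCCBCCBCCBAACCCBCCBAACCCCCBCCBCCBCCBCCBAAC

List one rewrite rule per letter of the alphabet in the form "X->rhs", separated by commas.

  step 0 ⇒ step 1: CCA ⇒ CCB·CCB·C
    A ↦ C
    C ↦ CCB
    B ↦ AAC  (constrained at step 1)

A->C, B->AAC, C->CCB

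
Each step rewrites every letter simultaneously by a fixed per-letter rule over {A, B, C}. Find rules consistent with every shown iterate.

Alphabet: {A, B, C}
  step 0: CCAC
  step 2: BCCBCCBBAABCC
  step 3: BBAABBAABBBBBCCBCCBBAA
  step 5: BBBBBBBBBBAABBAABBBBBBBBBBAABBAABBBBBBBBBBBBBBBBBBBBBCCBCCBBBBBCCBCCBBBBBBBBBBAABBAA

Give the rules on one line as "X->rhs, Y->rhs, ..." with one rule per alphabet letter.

  step 2 ⇒ step 3: BCCBCCBBAABCC ⇒ BB·A·A·BB·A·A·BB·BB·BCC·BCC·BB·A·A
    A ↦ BCC
    B ↦ BB
    C ↦ A

A->BCC, B->BB, C->A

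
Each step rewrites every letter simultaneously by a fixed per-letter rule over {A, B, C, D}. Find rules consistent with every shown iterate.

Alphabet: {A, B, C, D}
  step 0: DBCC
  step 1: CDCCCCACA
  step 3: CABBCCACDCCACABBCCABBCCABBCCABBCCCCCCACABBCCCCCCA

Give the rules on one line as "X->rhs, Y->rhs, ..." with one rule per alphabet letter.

A->BBC, B->CC, C->CA, D->CDC

  step 0 ⇒ step 1: DBCC ⇒ CDC·CC·CA·CA
    B ↦ CC
    C ↦ CA
    D ↦ CDC
    A ↦ BBC  (constrained at step 1)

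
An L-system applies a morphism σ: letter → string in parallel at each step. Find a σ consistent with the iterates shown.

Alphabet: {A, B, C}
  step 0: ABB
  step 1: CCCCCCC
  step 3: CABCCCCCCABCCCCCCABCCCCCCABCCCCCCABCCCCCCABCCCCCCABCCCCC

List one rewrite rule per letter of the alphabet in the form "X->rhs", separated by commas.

  step 0 ⇒ step 1: ABB ⇒ CCC·CC·CC
    A ↦ CCC
    B ↦ CC
    C ↦ CAB  (constrained at step 1)

A->CCC, B->CC, C->CAB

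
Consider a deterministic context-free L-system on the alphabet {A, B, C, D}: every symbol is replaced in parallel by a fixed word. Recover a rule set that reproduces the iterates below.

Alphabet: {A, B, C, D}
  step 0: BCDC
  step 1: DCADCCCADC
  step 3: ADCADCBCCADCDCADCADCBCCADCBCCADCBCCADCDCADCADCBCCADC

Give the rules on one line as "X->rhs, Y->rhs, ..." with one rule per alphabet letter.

  step 0 ⇒ step 1: BCDC ⇒ DC·ADC·CC·ADC
    B ↦ DC
    C ↦ ADC
    D ↦ CC
    A ↦ B  (constrained at step 1)

A->B, B->DC, C->ADC, D->CC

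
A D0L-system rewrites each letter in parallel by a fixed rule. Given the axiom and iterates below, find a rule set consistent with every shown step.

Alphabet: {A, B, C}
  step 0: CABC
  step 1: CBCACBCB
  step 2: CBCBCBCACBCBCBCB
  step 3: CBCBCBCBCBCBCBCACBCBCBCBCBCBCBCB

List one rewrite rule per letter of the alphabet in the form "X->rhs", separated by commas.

A->CA, B->CB, C->CB

  step 2 ⇒ step 3: CBCBCBCACBCBCBCB ⇒ CB·CB·CB·CB·CB·CB·CB·CA·CB·CB·CB·CB·CB·CB·CB·CB
    A ↦ CA
    B ↦ CB
    C ↦ CB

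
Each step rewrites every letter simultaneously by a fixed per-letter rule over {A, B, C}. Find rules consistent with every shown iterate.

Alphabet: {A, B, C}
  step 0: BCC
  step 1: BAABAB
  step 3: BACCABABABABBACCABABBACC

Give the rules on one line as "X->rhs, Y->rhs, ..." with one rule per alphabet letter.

A->CC, B->BA, C->AB

  step 0 ⇒ step 1: BCC ⇒ BA·AB·AB
    B ↦ BA
    C ↦ AB
    A ↦ CC  (constrained at step 1)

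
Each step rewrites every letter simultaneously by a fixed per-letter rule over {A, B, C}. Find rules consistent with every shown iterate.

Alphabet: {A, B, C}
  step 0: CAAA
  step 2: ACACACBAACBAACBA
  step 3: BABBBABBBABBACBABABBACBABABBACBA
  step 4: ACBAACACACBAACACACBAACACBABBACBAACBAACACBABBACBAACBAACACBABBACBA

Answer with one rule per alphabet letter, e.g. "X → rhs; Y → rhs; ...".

A->BA, B->AC, C->BB

  step 3 ⇒ step 4: BABBBABBBABBACBABABBACBABABBACBA ⇒ AC·BA·AC·AC·AC·BA·AC·AC·AC·BA·AC·AC·BA·BB·AC·BA·AC·BA·AC·AC·BA·BB·AC·BA·AC·BA·AC·AC·BA·BB·AC·BA
    A ↦ BA
    B ↦ AC
    C ↦ BB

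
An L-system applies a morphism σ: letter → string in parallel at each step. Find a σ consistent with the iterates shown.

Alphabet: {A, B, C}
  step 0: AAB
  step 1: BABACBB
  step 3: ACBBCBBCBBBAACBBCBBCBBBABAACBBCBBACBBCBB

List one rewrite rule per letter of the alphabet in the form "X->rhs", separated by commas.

A->BA, B->CBB, C->A

  step 0 ⇒ step 1: AAB ⇒ BA·BA·CBB
    A ↦ BA
    B ↦ CBB
    C ↦ A  (constrained at step 1)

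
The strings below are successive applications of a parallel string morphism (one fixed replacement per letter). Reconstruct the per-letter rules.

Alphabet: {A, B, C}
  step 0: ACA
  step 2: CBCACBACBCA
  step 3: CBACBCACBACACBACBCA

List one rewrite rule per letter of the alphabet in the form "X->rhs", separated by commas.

  step 2 ⇒ step 3: CBCACBACBCA ⇒ CB·A·CB·CA·CB·A·CA·CB·A·CB·CA
    A ↦ CA
    B ↦ A
    C ↦ CB

A->CA, B->A, C->CB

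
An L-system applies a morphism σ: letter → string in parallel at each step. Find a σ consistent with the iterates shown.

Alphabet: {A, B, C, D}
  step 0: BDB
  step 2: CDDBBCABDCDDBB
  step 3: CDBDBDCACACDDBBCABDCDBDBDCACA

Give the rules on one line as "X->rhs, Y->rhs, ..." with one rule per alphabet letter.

  step 2 ⇒ step 3: CDDBBCABDCDDBB ⇒ CD·BD·BD·CA·CA·CD·DBB·CA·BD·CD·BD·BD·CA·CA
    A ↦ DBB
    B ↦ CA
    C ↦ CD
    D ↦ BD

A->DBB, B->CA, C->CD, D->BD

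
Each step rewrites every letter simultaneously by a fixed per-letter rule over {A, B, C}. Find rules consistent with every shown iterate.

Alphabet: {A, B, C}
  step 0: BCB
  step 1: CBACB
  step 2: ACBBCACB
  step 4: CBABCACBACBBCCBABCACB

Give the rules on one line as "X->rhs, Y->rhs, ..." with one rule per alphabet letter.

A->BC, B->CB, C->A

  step 1 ⇒ step 2: CBACB ⇒ A·CB·BC·A·CB
    A ↦ BC
    B ↦ CB
    C ↦ A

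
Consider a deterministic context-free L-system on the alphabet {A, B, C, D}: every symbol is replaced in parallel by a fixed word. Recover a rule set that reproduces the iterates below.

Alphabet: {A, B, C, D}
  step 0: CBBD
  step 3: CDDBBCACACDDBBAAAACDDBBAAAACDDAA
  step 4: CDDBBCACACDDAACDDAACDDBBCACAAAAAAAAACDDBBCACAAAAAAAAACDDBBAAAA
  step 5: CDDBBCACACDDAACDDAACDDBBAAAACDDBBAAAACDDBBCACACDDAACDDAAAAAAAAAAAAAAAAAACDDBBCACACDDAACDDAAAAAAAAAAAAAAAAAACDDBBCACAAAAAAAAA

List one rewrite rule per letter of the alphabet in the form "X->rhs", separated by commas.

  step 4 ⇒ step 5: CDDBBCACACDDAACDDAACDDBBCACAAAAAAAAACDDBBCACAAAAAAAAACDDBBAAAA ⇒ CDD·B·B·CA·CA·CDD·AA·CDD·AA·CDD·B·B·AA·AA·CDD·B·B·AA·AA·CDD·B·B·CA·CA·CDD·AA·CDD·AA·AA·AA·AA·AA·AA·AA·AA·AA·CDD·B·B·CA·CA·CDD·AA·CDD·AA·AA·AA·AA·AA·AA·AA·AA·AA·CDD·B·B·CA·CA·AA·AA·AA·AA
    A ↦ AA
    B ↦ CA
    C ↦ CDD
    D ↦ B

A->AA, B->CA, C->CDD, D->B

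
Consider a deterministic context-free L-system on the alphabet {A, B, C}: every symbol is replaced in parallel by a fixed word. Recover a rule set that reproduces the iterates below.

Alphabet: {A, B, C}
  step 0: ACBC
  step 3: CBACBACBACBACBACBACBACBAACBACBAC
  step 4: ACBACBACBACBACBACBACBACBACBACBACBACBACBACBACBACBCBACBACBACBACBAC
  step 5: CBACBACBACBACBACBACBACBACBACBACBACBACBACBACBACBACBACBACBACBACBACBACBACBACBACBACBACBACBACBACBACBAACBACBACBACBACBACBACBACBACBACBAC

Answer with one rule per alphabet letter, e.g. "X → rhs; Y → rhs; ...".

  step 4 ⇒ step 5: ACBACBACBACBACBACBACBACBACBACBACBACBACBACBACBACBCBACBACBACBACBAC ⇒ CB·AC·BA·CB·AC·BA·CB·AC·BA·CB·AC·BA·CB·AC·BA·CB·AC·BA·CB·AC·BA·CB·AC·BA·CB·AC·BA·CB·AC·BA·CB·AC·BA·CB·AC·BA·CB·AC·BA·CB·AC·BA·CB·AC·BA·CB·AC·BA·AC·BA·CB·AC·BA·CB·AC·BA·CB·AC·BA·CB·AC·BA·CB·AC
    A ↦ CB
    B ↦ BA
    C ↦ AC

A->CB, B->BA, C->AC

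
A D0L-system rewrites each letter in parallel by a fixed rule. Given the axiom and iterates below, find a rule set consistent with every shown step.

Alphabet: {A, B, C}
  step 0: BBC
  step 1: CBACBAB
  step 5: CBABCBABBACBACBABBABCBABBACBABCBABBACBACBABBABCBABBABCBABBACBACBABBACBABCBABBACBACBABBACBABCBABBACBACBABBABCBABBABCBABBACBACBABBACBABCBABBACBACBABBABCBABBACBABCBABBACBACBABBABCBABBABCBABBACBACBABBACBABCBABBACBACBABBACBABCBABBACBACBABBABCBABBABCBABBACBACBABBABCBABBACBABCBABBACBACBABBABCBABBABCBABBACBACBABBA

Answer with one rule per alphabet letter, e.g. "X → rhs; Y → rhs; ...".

  step 0 ⇒ step 1: BBC ⇒ CBA·CBA·B
    B ↦ CBA
    C ↦ B
    A ↦ BBA  (constrained at step 1)

A->BBA, B->CBA, C->B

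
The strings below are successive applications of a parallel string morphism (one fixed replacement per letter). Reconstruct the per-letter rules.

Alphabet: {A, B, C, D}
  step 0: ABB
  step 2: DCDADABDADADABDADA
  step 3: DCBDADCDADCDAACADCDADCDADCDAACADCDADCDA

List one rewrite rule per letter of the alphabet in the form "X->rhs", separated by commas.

A->DA, B->ACA, C->BDA, D->DC

  step 2 ⇒ step 3: DCDADABDADADABDADA ⇒ DC·BDA·DC·DA·DC·DA·ACA·DC·DA·DC·DA·DC·DA·ACA·DC·DA·DC·DA
    A ↦ DA
    B ↦ ACA
    C ↦ BDA
    D ↦ DC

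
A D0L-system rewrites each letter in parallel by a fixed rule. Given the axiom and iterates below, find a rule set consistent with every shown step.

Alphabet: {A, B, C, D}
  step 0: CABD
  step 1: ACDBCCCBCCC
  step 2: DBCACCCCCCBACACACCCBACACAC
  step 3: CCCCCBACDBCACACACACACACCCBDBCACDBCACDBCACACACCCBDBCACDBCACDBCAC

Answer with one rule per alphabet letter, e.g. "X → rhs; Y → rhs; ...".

A->DBC, B->CCB, C->AC, D->CCC

  step 2 ⇒ step 3: DBCACCCCCCBACACACCCBACACAC ⇒ CCC·CCB·AC·DBC·AC·AC·AC·AC·AC·AC·CCB·DBC·AC·DBC·AC·DBC·AC·AC·AC·CCB·DBC·AC·DBC·AC·DBC·AC
    A ↦ DBC
    B ↦ CCB
    C ↦ AC
    D ↦ CCC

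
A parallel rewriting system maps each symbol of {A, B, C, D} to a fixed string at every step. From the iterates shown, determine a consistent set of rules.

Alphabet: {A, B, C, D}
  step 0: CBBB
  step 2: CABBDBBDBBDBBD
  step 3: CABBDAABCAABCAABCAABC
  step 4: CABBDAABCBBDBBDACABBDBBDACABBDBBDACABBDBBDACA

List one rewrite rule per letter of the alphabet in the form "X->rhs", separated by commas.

  step 3 ⇒ step 4: CABBDAABCAABCAABCAABC ⇒ CA·BBD·A·A·BC·BBD·BBD·A·CA·BBD·BBD·A·CA·BBD·BBD·A·CA·BBD·BBD·A·CA
    A ↦ BBD
    B ↦ A
    C ↦ CA
    D ↦ BC

A->BBD, B->A, C->CA, D->BC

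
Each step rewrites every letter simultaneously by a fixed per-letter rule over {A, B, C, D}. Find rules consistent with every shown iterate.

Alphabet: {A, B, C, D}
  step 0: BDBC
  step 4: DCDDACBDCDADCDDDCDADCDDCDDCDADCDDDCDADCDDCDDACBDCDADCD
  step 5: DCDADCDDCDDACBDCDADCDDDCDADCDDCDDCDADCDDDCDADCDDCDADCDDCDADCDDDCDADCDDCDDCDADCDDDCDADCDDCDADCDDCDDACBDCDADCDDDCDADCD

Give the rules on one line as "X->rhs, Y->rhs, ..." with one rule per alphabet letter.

  step 4 ⇒ step 5: DCDDACBDCDADCDDDCDADCDDCDDCDADCDDDCDADCDDCDDACBDCDADCD ⇒ DCD·A·DCD·DCD·D·A·CB·DCD·A·DCD·D·DCD·A·DCD·DCD·DCD·A·DCD·D·DCD·A·DCD·DCD·A·DCD·DCD·A·DCD·D·DCD·A·DCD·DCD·DCD·A·DCD·D·DCD·A·DCD·DCD·A·DCD·DCD·D·A·CB·DCD·A·DCD·D·DCD·A·DCD
    A ↦ D
    B ↦ CB
    C ↦ A
    D ↦ DCD

A->D, B->CB, C->A, D->DCD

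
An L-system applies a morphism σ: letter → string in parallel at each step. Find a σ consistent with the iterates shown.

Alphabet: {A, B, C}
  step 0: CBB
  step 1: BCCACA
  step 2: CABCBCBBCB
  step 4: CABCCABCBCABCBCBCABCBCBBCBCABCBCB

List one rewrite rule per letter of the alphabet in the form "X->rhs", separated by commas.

A->B, B->CA, C->BC

  step 1 ⇒ step 2: BCCACA ⇒ CA·BC·BC·B·BC·B
    A ↦ B
    B ↦ CA
    C ↦ BC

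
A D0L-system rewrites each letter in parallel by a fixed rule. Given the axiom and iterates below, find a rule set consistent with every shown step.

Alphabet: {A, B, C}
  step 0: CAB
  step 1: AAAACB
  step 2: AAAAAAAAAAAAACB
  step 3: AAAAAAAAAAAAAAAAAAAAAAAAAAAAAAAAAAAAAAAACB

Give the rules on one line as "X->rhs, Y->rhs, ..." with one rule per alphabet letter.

A->AAA, B->CB, C->A

  step 2 ⇒ step 3: AAAAAAAAAAAAACB ⇒ AAA·AAA·AAA·AAA·AAA·AAA·AAA·AAA·AAA·AAA·AAA·AAA·AAA·A·CB
    A ↦ AAA
    B ↦ CB
    C ↦ A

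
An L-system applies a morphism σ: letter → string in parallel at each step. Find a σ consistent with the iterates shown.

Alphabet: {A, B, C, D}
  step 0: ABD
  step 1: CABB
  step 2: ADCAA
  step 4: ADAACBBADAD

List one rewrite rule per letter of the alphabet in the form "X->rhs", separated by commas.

A->C, B->A, C->AD, D->BB

  step 1 ⇒ step 2: CABB ⇒ AD·C·A·A
    A ↦ C
    B ↦ A
    C ↦ AD
  step 0 ⇒ step 1: ABD ⇒ C·A·BB
    D ↦ BB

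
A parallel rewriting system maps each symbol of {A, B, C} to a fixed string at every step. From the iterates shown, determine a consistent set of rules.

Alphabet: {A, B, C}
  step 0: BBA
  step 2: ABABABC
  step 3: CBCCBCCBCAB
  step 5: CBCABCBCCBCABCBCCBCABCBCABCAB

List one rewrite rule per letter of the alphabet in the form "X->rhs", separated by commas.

A->CB, B->C, C->AB

  step 2 ⇒ step 3: ABABABC ⇒ CB·C·CB·C·CB·C·AB
    A ↦ CB
    B ↦ C
    C ↦ AB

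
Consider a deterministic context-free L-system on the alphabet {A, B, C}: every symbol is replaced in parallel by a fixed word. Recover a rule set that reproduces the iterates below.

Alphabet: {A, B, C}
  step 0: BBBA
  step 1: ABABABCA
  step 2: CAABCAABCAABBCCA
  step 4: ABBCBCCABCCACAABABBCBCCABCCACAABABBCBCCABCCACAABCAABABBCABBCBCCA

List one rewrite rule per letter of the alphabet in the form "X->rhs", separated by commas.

  step 1 ⇒ step 2: ABABABCA ⇒ CA·AB·CA·AB·CA·AB·BC·CA
    A ↦ CA
    B ↦ AB
    C ↦ BC

A->CA, B->AB, C->BC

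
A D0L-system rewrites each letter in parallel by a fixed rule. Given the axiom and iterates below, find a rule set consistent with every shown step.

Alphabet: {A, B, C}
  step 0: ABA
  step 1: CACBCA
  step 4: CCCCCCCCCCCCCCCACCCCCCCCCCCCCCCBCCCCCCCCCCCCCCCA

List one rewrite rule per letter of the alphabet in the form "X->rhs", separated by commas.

A->CA, B->CB, C->CC

  step 0 ⇒ step 1: ABA ⇒ CA·CB·CA
    A ↦ CA
    B ↦ CB
    C ↦ CC  (constrained at step 1)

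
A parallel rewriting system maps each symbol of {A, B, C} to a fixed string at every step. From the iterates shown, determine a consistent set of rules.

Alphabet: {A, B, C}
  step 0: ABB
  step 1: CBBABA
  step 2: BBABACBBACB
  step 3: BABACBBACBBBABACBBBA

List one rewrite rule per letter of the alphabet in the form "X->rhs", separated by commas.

  step 2 ⇒ step 3: BBABACBBACB ⇒ BA·BA·CB·BA·CB·B·BA·BA·CB·B·BA
    A ↦ CB
    B ↦ BA
    C ↦ B

A->CB, B->BA, C->B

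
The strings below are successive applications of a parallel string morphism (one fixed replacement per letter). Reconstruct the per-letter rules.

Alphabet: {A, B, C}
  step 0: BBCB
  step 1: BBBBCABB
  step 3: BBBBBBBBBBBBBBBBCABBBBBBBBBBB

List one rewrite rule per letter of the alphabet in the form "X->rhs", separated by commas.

  step 0 ⇒ step 1: BBCB ⇒ BB·BB·CA·BB
    B ↦ BB
    C ↦ CA
    A ↦ B  (constrained at step 1)

A->B, B->BB, C->CA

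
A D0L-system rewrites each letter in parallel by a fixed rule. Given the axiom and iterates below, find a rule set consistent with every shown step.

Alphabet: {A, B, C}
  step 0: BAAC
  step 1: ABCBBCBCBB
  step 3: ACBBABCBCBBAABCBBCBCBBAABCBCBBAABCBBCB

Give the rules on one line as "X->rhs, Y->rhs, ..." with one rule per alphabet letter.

A->BCB, B->A, C->CBB

  step 0 ⇒ step 1: BAAC ⇒ A·BCB·BCB·CBB
    A ↦ BCB
    B ↦ A
    C ↦ CBB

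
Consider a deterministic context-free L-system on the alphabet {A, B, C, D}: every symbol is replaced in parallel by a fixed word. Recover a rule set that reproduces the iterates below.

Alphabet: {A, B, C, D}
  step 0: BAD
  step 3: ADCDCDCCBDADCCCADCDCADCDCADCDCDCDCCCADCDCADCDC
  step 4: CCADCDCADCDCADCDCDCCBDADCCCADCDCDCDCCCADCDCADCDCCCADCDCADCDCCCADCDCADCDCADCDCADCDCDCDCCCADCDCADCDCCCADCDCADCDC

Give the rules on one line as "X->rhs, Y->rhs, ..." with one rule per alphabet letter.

  step 3 ⇒ step 4: ADCDCDCCBDADCCCADCDCADCDCADCDCDCDCCCADCDCADCDC ⇒ CC·ADC·DC·ADC·DC·ADC·DC·DC·CBD·ADC·CC·ADC·DC·DC·DC·CC·ADC·DC·ADC·DC·CC·ADC·DC·ADC·DC·CC·ADC·DC·ADC·DC·ADC·DC·ADC·DC·DC·DC·CC·ADC·DC·ADC·DC·CC·ADC·DC·ADC·DC
    A ↦ CC
    B ↦ CBD
    C ↦ DC
    D ↦ ADC

A->CC, B->CBD, C->DC, D->ADC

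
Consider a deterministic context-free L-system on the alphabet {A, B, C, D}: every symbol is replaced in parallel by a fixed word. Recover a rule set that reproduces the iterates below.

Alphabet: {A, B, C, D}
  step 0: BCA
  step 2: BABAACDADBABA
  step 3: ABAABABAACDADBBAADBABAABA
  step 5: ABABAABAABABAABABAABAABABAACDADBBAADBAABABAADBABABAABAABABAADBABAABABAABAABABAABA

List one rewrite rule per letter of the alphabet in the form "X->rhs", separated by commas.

  step 2 ⇒ step 3: BABAACDADBABA ⇒ A·BA·A·BA·BA·ACD·ADB·BA·ADB·A·BA·A·BA
    A ↦ BA
    B ↦ A
    C ↦ ACD
    D ↦ ADB

A->BA, B->A, C->ACD, D->ADB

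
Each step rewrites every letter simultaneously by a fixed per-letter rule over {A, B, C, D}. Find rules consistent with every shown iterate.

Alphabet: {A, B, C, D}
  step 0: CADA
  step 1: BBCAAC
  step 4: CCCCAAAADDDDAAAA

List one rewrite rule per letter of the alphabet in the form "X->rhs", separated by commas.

A->C, B->D, C->BB, D->AA

  step 0 ⇒ step 1: CADA ⇒ BB·C·AA·C
    A ↦ C
    C ↦ BB
    D ↦ AA
    B ↦ D  (constrained at step 1)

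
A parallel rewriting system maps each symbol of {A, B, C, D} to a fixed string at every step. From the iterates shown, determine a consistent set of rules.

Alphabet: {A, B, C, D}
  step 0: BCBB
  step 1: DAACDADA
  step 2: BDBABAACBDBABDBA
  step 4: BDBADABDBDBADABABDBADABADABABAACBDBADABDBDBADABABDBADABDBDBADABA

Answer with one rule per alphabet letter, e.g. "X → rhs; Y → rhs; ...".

A->BA, B->DA, C->AC, D->BD

  step 1 ⇒ step 2: DAACDADA ⇒ BD·BA·BA·AC·BD·BA·BD·BA
    A ↦ BA
    C ↦ AC
    D ↦ BD
  step 0 ⇒ step 1: BCBB ⇒ DA·AC·DA·DA
    B ↦ DA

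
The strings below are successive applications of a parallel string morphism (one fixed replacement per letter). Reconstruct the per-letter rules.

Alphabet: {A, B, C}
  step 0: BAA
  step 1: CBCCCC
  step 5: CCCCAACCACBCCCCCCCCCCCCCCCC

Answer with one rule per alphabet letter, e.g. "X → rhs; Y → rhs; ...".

A->CC, B->CB, C->A

  step 0 ⇒ step 1: BAA ⇒ CB·CC·CC
    A ↦ CC
    B ↦ CB
    C ↦ A  (constrained at step 1)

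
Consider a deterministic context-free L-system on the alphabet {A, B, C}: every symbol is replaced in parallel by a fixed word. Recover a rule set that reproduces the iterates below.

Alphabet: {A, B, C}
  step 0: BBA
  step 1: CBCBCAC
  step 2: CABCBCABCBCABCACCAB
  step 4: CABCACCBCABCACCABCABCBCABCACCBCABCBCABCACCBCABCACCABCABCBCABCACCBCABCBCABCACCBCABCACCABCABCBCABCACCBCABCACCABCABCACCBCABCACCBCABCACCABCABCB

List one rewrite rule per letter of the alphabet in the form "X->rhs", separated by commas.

  step 1 ⇒ step 2: CBCBCAC ⇒ CAB·CB·CAB·CB·CAB·CAC·CAB
    A ↦ CAC
    B ↦ CB
    C ↦ CAB

A->CAC, B->CB, C->CAB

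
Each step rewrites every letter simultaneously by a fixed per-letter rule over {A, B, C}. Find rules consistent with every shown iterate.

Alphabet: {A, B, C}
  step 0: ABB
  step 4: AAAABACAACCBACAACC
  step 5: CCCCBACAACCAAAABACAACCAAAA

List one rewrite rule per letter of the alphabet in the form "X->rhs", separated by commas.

  step 4 ⇒ step 5: AAAABACAACCBACAACC ⇒ C·C·C·C·BA·C·AA·C·C·AA·AA·BA·C·AA·C·C·AA·AA
    A ↦ C
    B ↦ BA
    C ↦ AA

A->C, B->BA, C->AA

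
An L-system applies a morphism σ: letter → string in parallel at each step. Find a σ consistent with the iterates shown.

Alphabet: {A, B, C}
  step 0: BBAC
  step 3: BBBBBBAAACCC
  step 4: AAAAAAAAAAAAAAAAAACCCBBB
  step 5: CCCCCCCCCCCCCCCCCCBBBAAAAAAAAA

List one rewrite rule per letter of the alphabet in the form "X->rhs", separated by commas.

  step 4 ⇒ step 5: AAAAAAAAAAAAAAAAAACCCBBB ⇒ C·C·C·C·C·C·C·C·C·C·C·C·C·C·C·C·C·C·B·B·B·AAA·AAA·AAA
    A ↦ C
    B ↦ AAA
    C ↦ B

A->C, B->AAA, C->B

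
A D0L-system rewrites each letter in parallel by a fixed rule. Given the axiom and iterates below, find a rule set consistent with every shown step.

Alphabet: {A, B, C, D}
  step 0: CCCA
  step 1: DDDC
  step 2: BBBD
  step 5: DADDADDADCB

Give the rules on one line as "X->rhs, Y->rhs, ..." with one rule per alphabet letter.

  step 1 ⇒ step 2: DDDC ⇒ B·B·B·D
    C ↦ D
    D ↦ B
  step 0 ⇒ step 1: CCCA ⇒ D·D·D·C
    A ↦ C
    B ↦ AD  (constrained at step 2)

A->C, B->AD, C->D, D->B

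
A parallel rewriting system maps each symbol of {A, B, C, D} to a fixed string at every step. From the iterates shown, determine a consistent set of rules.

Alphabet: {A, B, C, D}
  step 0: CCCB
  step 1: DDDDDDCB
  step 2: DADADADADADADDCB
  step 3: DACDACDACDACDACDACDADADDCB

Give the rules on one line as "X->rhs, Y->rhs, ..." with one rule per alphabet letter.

  step 2 ⇒ step 3: DADADADADADADDCB ⇒ DA·C·DA·C·DA·C·DA·C·DA·C·DA·C·DA·DA·DD·CB
    A ↦ C
    B ↦ CB
    C ↦ DD
    D ↦ DA

A->C, B->CB, C->DD, D->DA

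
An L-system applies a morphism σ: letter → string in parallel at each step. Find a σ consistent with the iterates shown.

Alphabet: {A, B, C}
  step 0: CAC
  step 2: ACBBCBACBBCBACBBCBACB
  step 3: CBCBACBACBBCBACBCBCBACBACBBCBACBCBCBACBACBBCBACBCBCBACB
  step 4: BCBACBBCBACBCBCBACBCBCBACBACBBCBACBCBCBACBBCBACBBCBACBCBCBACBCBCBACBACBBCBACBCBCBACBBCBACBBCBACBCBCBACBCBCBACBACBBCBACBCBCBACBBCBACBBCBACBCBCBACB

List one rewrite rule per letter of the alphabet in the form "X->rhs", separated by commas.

A->C, B->ACB, C->BCB

  step 3 ⇒ step 4: CBCBACBACBBCBACBCBCBACBACBBCBACBCBCBACBACBBCBACBCBCBACB ⇒ BCB·ACB·BCB·ACB·C·BCB·ACB·C·BCB·ACB·ACB·BCB·ACB·C·BCB·ACB·BCB·ACB·BCB·ACB·C·BCB·ACB·C·BCB·ACB·ACB·BCB·ACB·C·BCB·ACB·BCB·ACB·BCB·ACB·C·BCB·ACB·C·BCB·ACB·ACB·BCB·ACB·C·BCB·ACB·BCB·ACB·BCB·ACB·C·BCB·ACB
    A ↦ C
    B ↦ ACB
    C ↦ BCB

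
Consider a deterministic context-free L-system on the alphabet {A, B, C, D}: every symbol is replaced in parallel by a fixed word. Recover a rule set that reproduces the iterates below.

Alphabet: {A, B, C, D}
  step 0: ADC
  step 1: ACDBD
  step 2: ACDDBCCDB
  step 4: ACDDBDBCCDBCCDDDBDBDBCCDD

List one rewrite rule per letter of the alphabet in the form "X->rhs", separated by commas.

A->AC, B->CC, C->D, D->DB

  step 1 ⇒ step 2: ACDBD ⇒ AC·D·DB·CC·DB
    A ↦ AC
    B ↦ CC
    C ↦ D
    D ↦ DB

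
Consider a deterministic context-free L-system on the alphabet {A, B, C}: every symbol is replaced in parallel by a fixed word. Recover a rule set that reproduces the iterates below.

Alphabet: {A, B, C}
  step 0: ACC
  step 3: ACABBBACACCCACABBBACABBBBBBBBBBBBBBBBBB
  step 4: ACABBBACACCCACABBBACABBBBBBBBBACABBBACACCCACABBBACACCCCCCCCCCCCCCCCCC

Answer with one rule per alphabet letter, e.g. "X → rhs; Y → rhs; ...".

  step 3 ⇒ step 4: ACABBBACACCCACABBBACABBBBBBBBBBBBBBBBBB ⇒ ACA·BBB·ACA·C·C·C·ACA·BBB·ACA·BBB·BBB·BBB·ACA·BBB·ACA·C·C·C·ACA·BBB·ACA·C·C·C·C·C·C·C·C·C·C·C·C·C·C·C·C·C·C
    A ↦ ACA
    B ↦ C
    C ↦ BBB

A->ACA, B->C, C->BBB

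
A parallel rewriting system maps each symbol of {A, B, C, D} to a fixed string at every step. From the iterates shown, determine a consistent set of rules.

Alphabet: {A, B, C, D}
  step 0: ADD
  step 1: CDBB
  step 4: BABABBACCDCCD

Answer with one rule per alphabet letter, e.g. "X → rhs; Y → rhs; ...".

A->CD, B->C, C->BA, D->B

  step 0 ⇒ step 1: ADD ⇒ CD·B·B
    A ↦ CD
    D ↦ B
    B ↦ C  (constrained at step 1)
    C ↦ BA  (constrained at step 1)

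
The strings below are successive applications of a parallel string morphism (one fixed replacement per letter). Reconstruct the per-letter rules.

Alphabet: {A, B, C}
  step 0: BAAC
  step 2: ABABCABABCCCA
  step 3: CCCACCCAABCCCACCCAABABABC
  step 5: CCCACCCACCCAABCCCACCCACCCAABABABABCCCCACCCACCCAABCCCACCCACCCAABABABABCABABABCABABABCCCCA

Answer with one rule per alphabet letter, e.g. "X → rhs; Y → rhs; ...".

  step 2 ⇒ step 3: ABABCABABCCCA ⇒ C·CCA·C·CCA·AB·C·CCA·C·CCA·AB·AB·AB·C
    A ↦ C
    B ↦ CCA
    C ↦ AB

A->C, B->CCA, C->AB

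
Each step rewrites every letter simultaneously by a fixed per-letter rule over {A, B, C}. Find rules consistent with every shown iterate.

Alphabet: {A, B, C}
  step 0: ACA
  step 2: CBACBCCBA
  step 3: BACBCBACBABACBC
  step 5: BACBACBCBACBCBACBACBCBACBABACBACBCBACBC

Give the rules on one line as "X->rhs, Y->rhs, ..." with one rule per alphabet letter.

  step 2 ⇒ step 3: CBACBCCBA ⇒ BA·C·BC·BA·C·BA·BA·C·BC
    A ↦ BC
    B ↦ C
    C ↦ BA

A->BC, B->C, C->BA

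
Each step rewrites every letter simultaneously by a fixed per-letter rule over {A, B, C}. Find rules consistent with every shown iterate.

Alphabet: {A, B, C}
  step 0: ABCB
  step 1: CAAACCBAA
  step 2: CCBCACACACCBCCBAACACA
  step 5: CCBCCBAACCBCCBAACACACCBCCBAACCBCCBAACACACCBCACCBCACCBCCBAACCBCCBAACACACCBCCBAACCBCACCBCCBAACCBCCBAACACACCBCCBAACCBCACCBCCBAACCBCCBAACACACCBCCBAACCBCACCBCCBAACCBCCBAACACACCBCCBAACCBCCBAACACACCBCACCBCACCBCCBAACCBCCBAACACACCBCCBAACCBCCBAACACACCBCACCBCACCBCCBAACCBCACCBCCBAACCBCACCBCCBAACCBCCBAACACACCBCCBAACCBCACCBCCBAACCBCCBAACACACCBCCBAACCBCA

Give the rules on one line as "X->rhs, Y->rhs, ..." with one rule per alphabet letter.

A->CA, B->AA, C->CCB

  step 1 ⇒ step 2: CAAACCBAA ⇒ CCB·CA·CA·CA·CCB·CCB·AA·CA·CA
    A ↦ CA
    B ↦ AA
    C ↦ CCB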